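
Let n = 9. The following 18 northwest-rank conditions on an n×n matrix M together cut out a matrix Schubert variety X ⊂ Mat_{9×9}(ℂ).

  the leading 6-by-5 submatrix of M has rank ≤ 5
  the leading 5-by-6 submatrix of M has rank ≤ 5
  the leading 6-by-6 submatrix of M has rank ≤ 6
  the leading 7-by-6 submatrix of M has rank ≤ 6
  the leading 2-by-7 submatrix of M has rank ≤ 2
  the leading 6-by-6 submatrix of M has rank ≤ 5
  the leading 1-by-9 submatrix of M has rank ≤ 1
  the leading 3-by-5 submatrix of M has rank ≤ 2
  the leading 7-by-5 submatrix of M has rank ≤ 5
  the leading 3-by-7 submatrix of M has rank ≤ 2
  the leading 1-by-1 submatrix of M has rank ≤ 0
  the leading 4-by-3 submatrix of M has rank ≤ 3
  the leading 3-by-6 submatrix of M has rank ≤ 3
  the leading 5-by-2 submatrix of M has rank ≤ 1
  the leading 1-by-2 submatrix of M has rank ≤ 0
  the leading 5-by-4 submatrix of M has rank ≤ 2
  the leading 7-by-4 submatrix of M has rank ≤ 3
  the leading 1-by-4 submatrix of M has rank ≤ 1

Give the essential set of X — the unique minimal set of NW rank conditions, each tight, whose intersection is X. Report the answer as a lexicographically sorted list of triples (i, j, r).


Reconstructing r_w from the 18 given conditions:

  R[1]: 0, 0, 1, 1, 1, 1, 1, 1, 1
  R[2]: 1, 1, 2, 2, 2, 2, 2, 2, 2
  R[3]: 1, 1, 2, 2, 2, 2, 2, 3, 3
  R[4]: 1, 1, 2, 2, 3, 3, 3, 4, 4
  R[5]: 1, 1, 2, 2, 3, 4, 4, 5, 5
  R[6]: 1, 2, 3, 3, 4, 5, 5, 6, 6
  R[7]: 1, 2, 3, 3, 4, 5, 6, 7, 7
  R[8]: 1, 2, 3, 4, 5, 6, 7, 8, 8
  R[9]: 1, 2, 3, 4, 5, 6, 7, 8, 9

hence w(1..9) = (3, 1, 8, 5, 6, 2, 7, 4, 9).

Fulton essential set (5 of the 12 Rothe cells):

[(1, 2, 0), (3, 7, 2), (5, 2, 1), (5, 4, 2), (7, 4, 3)]


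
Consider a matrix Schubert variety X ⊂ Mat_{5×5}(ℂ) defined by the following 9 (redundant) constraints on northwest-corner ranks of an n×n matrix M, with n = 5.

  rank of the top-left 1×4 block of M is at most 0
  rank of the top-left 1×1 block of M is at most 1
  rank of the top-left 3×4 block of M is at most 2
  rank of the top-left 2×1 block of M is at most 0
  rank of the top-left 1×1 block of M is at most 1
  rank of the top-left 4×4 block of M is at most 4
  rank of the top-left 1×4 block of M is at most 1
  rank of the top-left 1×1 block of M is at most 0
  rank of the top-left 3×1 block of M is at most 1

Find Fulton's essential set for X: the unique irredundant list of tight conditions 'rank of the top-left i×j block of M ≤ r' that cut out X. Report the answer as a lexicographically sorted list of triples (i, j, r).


Computing R[i][j] = min implied NW-rank bound (n=5, 9 conditions):

  0, 0, 0, 0, 1
  0, 1, 1, 1, 2
  1, 2, 2, 2, 3
  1, 2, 3, 3, 4
  1, 2, 3, 4, 5

the unique w with this rank table is (5, 2, 1, 3, 4).

ℓ(w)=5; the 2 essential cells (i,j,r):

[(1, 4, 0), (2, 1, 0)]


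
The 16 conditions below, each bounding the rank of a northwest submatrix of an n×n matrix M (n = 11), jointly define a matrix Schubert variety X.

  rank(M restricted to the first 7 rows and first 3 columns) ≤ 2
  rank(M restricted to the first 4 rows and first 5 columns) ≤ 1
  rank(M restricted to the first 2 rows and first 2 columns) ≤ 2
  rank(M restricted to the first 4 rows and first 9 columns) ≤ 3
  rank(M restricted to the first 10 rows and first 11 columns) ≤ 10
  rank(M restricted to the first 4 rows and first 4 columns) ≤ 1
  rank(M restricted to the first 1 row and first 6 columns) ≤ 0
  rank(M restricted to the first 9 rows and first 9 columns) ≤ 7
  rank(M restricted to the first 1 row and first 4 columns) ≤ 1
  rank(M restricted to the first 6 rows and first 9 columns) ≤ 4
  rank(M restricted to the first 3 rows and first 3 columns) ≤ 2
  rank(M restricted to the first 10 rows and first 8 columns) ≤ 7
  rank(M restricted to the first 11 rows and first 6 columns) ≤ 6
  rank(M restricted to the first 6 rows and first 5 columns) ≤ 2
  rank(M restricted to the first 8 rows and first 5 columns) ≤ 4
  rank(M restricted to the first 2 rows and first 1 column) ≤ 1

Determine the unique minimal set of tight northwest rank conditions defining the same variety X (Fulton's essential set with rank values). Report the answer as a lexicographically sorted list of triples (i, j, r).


The tightest implied rank at each (i,j), from the 16 conditions:

  0, 0, 0, 0, 0, 0, 1, 1, 1, 1, 1
  1, 1, 1, 1, 1, 1, 2, 2, 2, 2, 2
  1, 1, 1, 1, 1, 2, 3, 3, 3, 3, 3
  1, 1, 1, 1, 1, 2, 3, 3, 3, 4, 4
  1, 2, 2, 2, 2, 3, 4, 4, 4, 5, 5
  1, 2, 2, 2, 2, 3, 4, 4, 4, 5, 6
  1, 2, 2, 3, 3, 4, 5, 5, 5, 6, 7
  1, 2, 3, 4, 4, 5, 6, 6, 6, 7, 8
  1, 2, 3, 4, 5, 6, 7, 7, 7, 8, 9
  1, 2, 3, 4, 5, 6, 7, 7, 8, 9, 10
  1, 2, 3, 4, 5, 6, 7, 8, 9, 10, 11

giving w = (7, 1, 6, 10, 2, 11, 4, 3, 5, 9, 8) via Δ²R.

|D(w)|=23, |Ess(w)|=7:

[(1, 6, 0), (4, 5, 1), (4, 9, 3), (6, 5, 2), (6, 9, 4), (7, 3, 2), (10, 8, 7)]


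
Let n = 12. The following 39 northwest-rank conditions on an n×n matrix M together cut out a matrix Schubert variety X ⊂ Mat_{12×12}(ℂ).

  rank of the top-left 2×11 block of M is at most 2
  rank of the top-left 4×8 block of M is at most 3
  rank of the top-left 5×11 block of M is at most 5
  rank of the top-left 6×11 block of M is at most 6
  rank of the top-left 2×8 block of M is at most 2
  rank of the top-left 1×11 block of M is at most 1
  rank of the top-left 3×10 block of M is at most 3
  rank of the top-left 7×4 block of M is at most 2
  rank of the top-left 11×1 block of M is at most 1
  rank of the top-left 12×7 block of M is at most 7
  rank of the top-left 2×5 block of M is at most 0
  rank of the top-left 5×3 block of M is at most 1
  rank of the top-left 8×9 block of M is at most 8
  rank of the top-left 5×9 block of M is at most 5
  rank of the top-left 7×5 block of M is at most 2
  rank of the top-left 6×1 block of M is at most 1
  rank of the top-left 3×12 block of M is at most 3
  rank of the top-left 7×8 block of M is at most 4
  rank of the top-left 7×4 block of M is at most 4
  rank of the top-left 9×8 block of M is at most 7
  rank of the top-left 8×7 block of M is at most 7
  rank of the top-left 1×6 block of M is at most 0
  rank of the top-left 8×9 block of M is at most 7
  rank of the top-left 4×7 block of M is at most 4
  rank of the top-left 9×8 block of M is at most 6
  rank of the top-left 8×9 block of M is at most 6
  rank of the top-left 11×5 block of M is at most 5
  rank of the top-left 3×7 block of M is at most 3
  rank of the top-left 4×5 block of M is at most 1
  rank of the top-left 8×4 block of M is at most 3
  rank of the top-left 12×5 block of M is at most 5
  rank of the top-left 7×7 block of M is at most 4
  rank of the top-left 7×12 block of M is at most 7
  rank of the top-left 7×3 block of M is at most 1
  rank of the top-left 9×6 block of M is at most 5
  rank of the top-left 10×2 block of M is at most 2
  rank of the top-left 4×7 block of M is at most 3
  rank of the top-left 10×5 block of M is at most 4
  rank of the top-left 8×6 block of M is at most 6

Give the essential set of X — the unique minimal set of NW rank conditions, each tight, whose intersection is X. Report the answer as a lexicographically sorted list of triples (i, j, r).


Rank table r_w(12×12) implied by the 39 constraints:

  0 0 0 0 0 0 1 1 1 1 1 1
  0 0 0 0 0 1 2 2 2 2 2 2
  1 1 1 1 1 2 3 3 3 3 3 3
  1 1 1 1 1 2 3 3 4 4 4 4
  1 1 1 2 2 3 4 4 5 5 5 5
  1 1 1 2 2 3 4 4 5 6 6 6
  1 1 1 2 2 3 4 4 5 6 7 7
  1 2 2 3 3 4 5 5 6 7 8 8
  1 2 3 4 4 5 6 6 7 8 9 9
  1 2 3 4 4 5 6 7 8 9 10 10
  1 2 3 4 5 6 7 8 9 10 11 11
  1 2 3 4 5 6 7 8 9 10 11 12

second differences of R give the permutation w = (7, 6, 1, 9, 4, 10, 11, 2, 3, 8, 5, 12).

Rothe diagram D(w) (27 cells), 8 SE-corners (essential conditions):

[(1, 6, 0), (2, 5, 0), (4, 5, 1), (4, 8, 3), (7, 3, 1), (7, 5, 2), (7, 8, 4), (10, 5, 4)]


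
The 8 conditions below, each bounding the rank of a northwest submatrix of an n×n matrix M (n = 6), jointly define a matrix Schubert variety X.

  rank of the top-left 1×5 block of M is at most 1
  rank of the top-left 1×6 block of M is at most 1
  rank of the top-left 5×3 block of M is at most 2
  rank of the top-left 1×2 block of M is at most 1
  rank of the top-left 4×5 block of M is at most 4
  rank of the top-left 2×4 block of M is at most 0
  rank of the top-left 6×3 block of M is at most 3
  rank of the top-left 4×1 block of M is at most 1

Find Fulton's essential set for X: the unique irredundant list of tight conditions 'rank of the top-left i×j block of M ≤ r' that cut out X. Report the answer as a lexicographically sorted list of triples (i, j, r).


The tightest implied rank at each (i,j), from the 8 conditions:

  R[1]: 0, 0, 0, 0, 1, 1
  R[2]: 0, 0, 0, 0, 1, 2
  R[3]: 1, 1, 1, 1, 2, 3
  R[4]: 1, 2, 2, 2, 3, 4
  R[5]: 1, 2, 2, 3, 4, 5
  R[6]: 1, 2, 3, 4, 5, 6

hence w(1..6) = (5, 6, 1, 2, 4, 3).

ℓ(w)=9; the 2 essential cells (i,j,r):

[(2, 4, 0), (5, 3, 2)]


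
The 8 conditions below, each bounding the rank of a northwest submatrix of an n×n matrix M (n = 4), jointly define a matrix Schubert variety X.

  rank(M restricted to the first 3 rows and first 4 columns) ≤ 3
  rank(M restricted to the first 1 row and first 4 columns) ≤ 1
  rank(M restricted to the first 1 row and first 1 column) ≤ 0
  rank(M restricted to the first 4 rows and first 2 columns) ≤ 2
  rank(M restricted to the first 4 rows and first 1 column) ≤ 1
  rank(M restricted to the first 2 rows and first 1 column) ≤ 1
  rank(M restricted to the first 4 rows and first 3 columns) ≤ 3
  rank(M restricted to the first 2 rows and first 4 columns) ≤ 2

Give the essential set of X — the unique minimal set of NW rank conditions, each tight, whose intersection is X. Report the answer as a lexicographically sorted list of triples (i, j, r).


Rank table r_w(4×4) implied by the 8 constraints:

  i=1: 0, 1, 1, 1
  i=2: 1, 2, 2, 2
  i=3: 1, 2, 3, 3
  i=4: 1, 2, 3, 4

the unique w with this rank table is (2, 1, 3, 4).

ℓ(w)=1; the 1 essential cell (i,j,r):

[(1, 1, 0)]


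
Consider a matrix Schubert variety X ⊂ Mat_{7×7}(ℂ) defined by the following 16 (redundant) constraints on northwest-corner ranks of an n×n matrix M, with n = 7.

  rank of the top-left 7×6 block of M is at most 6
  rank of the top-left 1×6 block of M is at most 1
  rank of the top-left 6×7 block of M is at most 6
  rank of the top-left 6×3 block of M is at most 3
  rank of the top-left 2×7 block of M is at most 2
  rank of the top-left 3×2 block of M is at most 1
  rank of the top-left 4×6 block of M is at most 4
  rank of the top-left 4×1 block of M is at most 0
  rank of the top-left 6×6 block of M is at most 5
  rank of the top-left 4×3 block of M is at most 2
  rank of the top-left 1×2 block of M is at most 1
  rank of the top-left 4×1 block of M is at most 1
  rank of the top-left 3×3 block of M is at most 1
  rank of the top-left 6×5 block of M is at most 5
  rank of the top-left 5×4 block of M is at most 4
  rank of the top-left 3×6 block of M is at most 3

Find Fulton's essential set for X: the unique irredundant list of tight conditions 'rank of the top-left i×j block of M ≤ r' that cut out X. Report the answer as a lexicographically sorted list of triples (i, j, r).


Computing R[i][j] = min implied NW-rank bound (n=7, 16 conditions):

  0  1  1  1  1  1  1
  0  1  1  2  2  2  2
  0  1  1  2  3  3  3
  0  1  2  3  4  4  4
  1  2  3  4  5  5  5
  1  2  3  4  5  5  6
  1  2  3  4  5  6  7

giving w = (2, 4, 5, 3, 1, 7, 6) via Δ²R.

ℓ(w)=7; the 3 essential cells (i,j,r):

[(3, 3, 1), (4, 1, 0), (6, 6, 5)]


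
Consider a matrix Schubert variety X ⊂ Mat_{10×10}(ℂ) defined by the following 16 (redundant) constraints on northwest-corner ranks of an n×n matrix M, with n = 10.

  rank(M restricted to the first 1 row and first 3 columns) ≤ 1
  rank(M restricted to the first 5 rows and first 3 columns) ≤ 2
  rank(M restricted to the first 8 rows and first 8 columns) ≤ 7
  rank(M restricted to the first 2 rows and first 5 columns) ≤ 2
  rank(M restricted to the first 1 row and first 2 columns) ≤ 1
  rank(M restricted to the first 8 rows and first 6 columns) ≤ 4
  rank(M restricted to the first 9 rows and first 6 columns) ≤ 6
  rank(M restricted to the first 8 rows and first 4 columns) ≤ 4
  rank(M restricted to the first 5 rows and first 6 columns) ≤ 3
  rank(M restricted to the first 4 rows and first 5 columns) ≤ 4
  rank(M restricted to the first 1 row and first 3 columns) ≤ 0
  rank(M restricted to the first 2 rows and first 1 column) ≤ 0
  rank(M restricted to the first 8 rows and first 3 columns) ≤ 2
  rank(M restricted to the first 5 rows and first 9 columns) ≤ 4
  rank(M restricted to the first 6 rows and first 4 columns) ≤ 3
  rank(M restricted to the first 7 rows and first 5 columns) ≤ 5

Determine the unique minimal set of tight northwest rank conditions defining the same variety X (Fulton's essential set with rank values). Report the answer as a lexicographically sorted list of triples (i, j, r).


Propagating the 16 rank bounds to every northwest block:

  i=1: 0  0  0  1  1  1  1  1  1  1
  i=2: 0  1  1  2  2  2  2  2  2  2
  i=3: 1  2  2  3  3  3  3  3  3  3
  i=4: 1  2  2  3  3  3  4  4  4  4
  i=5: 1  2  2  3  3  3  4  4  4  5
  i=6: 1  2  2  3  4  4  5  5  5  6
  i=7: 1  2  2  3  4  4  5  6  6  7
  i=8: 1  2  2  3  4  4  5  6  7  8
  i=9: 1  2  3  4  5  5  6  7  8  9
  i=10: 1  2  3  4  5  6  7  8  9  10

second differences of R give the permutation w = (4, 2, 1, 7, 10, 5, 8, 9, 3, 6).

ℓ(w)=17; the 6 essential cells (i,j,r):

[(1, 3, 0), (2, 1, 0), (5, 6, 3), (5, 9, 4), (8, 3, 2), (8, 6, 4)]


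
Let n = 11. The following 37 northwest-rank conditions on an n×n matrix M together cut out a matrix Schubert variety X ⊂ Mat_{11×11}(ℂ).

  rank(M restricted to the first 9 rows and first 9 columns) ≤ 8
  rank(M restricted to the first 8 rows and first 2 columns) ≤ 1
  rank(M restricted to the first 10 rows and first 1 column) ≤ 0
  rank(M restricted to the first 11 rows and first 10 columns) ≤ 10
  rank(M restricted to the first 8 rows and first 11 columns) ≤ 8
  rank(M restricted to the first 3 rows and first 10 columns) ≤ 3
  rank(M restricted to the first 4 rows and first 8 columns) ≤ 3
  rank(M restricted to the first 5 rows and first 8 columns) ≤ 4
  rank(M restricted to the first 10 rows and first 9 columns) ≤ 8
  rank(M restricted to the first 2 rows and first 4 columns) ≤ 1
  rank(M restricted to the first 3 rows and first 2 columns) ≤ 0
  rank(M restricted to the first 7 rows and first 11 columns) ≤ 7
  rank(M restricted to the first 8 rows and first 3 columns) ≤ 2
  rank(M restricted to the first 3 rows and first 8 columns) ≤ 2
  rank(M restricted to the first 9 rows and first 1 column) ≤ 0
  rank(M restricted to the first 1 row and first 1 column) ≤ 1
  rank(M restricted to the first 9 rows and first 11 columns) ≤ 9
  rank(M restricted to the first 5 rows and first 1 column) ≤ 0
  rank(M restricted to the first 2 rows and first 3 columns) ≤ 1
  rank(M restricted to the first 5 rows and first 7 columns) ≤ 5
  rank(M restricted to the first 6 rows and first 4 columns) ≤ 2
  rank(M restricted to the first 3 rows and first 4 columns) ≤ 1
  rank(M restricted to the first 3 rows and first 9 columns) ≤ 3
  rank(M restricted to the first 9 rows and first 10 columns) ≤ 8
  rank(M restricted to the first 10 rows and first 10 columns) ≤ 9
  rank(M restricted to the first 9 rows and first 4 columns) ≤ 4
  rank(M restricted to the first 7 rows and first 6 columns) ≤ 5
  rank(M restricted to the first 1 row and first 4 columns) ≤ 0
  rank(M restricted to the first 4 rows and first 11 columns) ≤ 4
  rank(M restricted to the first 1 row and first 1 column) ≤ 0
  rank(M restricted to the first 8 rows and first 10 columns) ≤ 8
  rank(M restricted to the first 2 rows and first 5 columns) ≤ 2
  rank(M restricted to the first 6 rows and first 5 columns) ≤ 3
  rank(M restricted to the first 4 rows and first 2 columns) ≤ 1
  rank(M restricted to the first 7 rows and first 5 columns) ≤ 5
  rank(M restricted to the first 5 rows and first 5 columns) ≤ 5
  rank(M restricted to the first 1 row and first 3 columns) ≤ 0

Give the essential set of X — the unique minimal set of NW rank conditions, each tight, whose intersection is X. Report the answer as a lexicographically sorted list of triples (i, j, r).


Computing R[i][j] = min implied NW-rank bound (n=11, 37 conditions):

  row 1: 0  0  0  0  1  1  1  1  1  1  1
  row 2: 0  0  1  1  2  2  2  2  2  2  2
  row 3: 0  0  1  1  2  2  2  2  3  3  3
  row 4: 0  1  2  2  3  3  3  3  4  4  4
  row 5: 0  1  2  2  3  4  4  4  5  5  5
  row 6: 0  1  2  2  3  4  5  5  6  6  6
  row 7: 0  1  2  3  4  5  6  6  7  7  7
  row 8: 0  1  2  3  4  5  6  7  8  8  8
  row 9: 0  1  2  3  4  5  6  7  8  8  9
  row 10: 0  1  2  3  4  5  6  7  8  9  10
  row 11: 1  2  3  4  5  6  7  8  9  10  11

so w = (5, 3, 9, 2, 6, 7, 4, 8, 11, 10, 1).

|D(w)|=22, |Ess(w)|=7:

[(1, 4, 0), (3, 2, 0), (3, 4, 1), (3, 8, 2), (6, 4, 2), (9, 10, 8), (10, 1, 0)]


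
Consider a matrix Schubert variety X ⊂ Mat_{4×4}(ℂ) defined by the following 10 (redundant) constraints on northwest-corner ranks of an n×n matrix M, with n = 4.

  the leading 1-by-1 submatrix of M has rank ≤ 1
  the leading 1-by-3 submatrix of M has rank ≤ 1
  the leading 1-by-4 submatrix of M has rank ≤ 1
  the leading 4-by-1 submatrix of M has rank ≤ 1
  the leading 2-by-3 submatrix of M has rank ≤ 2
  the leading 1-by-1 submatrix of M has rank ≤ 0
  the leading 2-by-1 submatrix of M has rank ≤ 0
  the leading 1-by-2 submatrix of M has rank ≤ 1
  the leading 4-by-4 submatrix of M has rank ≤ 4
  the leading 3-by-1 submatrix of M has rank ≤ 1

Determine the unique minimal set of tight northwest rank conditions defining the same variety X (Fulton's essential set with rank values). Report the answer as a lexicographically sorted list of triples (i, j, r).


Computing R[i][j] = min implied NW-rank bound (n=4, 10 conditions):

  R[1]: 0, 1, 1, 1
  R[2]: 0, 1, 2, 2
  R[3]: 1, 2, 3, 3
  R[4]: 1, 2, 3, 4

second differences of R give the permutation w = (2, 3, 1, 4).

D(w) has 2 cells with 1 SE-corner; essential set:

[(2, 1, 0)]


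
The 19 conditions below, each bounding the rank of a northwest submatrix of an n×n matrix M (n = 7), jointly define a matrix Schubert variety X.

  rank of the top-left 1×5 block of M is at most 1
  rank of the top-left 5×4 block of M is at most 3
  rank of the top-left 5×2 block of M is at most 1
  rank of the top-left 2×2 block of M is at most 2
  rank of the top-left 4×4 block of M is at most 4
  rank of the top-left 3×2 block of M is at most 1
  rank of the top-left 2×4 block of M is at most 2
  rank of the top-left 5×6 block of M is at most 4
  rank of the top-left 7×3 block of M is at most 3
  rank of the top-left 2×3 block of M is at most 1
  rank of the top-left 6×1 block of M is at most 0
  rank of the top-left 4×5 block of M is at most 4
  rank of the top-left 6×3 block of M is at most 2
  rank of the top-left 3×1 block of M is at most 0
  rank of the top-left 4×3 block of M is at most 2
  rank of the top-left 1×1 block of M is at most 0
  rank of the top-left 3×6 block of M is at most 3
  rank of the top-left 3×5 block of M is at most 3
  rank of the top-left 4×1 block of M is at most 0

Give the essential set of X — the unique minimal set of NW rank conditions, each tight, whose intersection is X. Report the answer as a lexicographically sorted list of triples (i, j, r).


Computing R[i][j] = min implied NW-rank bound (n=7, 19 conditions):

  row 1: 0 | 1 | 1 | 1 | 1 | 1 | 1
  row 2: 0 | 1 | 1 | 2 | 2 | 2 | 2
  row 3: 0 | 1 | 2 | 3 | 3 | 3 | 3
  row 4: 0 | 1 | 2 | 3 | 4 | 4 | 4
  row 5: 0 | 1 | 2 | 3 | 4 | 4 | 5
  row 6: 0 | 1 | 2 | 3 | 4 | 5 | 6
  row 7: 1 | 2 | 3 | 4 | 5 | 6 | 7

the unique w with this rank table is (2, 4, 3, 5, 7, 6, 1).

3 SE-corners of the 8-cell Rothe diagram give Ess(w):

[(2, 3, 1), (5, 6, 4), (6, 1, 0)]


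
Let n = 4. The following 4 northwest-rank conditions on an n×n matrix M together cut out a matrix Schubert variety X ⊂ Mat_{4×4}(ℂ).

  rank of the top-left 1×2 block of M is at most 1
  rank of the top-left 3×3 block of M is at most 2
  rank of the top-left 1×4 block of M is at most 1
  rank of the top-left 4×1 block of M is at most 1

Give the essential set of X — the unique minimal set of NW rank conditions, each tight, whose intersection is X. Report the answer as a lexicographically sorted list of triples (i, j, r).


The tightest implied rank at each (i,j), from the 4 conditions:

  R[1]: 1  1  1  1
  R[2]: 1  2  2  2
  R[3]: 1  2  2  3
  R[4]: 1  2  3  4

hence w(1..4) = (1, 2, 4, 3).

Fulton essential set (the sole Rothe cell):

[(3, 3, 2)]


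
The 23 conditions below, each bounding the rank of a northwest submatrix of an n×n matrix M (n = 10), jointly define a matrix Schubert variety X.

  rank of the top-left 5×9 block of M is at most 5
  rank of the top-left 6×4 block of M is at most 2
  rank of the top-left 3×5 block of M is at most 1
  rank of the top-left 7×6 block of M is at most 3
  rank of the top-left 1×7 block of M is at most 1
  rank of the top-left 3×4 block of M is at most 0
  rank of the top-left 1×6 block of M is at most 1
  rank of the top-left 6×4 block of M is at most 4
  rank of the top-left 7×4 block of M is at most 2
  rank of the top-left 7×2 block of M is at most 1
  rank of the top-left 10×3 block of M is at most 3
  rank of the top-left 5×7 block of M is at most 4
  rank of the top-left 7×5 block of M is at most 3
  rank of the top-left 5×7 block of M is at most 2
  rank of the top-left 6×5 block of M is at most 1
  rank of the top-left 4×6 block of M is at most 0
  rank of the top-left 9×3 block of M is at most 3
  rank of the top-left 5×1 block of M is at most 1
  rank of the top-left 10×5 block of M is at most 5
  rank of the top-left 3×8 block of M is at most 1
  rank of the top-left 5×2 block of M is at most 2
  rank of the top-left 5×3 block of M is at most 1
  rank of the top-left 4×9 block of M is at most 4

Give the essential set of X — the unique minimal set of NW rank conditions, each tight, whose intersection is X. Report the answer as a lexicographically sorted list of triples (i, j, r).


Computing R[i][j] = min implied NW-rank bound (n=10, 23 conditions):

  R[1]: 0 | 0 | 0 | 0 | 0 | 0 | 1 | 1 | 1 | 1
  R[2]: 0 | 0 | 0 | 0 | 0 | 0 | 1 | 1 | 2 | 2
  R[3]: 0 | 0 | 0 | 0 | 0 | 0 | 1 | 1 | 2 | 3
  R[4]: 0 | 0 | 0 | 0 | 0 | 0 | 1 | 2 | 3 | 4
  R[5]: 1 | 1 | 1 | 1 | 1 | 1 | 2 | 3 | 4 | 5
  R[6]: 1 | 1 | 1 | 1 | 1 | 2 | 3 | 4 | 5 | 6
  R[7]: 1 | 1 | 2 | 2 | 2 | 3 | 4 | 5 | 6 | 7
  R[8]: 1 | 2 | 3 | 3 | 3 | 4 | 5 | 6 | 7 | 8
  R[9]: 1 | 2 | 3 | 4 | 4 | 5 | 6 | 7 | 8 | 9
  R[10]: 1 | 2 | 3 | 4 | 5 | 6 | 7 | 8 | 9 | 10

reading off 1-entries of Δ²R: w = (7, 9, 10, 8, 1, 6, 3, 2, 4, 5).

ℓ(w)=31; the 4 essential cells (i,j,r):

[(3, 8, 1), (4, 6, 0), (6, 5, 1), (7, 2, 1)]


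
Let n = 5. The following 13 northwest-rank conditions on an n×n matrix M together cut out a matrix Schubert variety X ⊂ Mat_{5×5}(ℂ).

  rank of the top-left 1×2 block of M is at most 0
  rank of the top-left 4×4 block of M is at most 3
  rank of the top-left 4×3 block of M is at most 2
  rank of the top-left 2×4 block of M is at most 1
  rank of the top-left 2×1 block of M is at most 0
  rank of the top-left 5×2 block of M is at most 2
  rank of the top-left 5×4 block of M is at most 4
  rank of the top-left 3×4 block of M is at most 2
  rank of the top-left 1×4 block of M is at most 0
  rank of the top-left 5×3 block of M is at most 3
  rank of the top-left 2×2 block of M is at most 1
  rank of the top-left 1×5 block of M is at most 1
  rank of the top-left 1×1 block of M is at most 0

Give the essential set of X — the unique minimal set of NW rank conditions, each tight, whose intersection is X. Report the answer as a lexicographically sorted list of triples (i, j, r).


Computing R[i][j] = min implied NW-rank bound (n=5, 13 conditions):

  row 1: 0  0  0  0  1
  row 2: 0  1  1  1  2
  row 3: 1  2  2  2  3
  row 4: 1  2  2  3  4
  row 5: 1  2  3  4  5

reading off 1-entries of Δ²R: w = (5, 2, 1, 4, 3).

ℓ(w)=6; the 3 essential cells (i,j,r):

[(1, 4, 0), (2, 1, 0), (4, 3, 2)]


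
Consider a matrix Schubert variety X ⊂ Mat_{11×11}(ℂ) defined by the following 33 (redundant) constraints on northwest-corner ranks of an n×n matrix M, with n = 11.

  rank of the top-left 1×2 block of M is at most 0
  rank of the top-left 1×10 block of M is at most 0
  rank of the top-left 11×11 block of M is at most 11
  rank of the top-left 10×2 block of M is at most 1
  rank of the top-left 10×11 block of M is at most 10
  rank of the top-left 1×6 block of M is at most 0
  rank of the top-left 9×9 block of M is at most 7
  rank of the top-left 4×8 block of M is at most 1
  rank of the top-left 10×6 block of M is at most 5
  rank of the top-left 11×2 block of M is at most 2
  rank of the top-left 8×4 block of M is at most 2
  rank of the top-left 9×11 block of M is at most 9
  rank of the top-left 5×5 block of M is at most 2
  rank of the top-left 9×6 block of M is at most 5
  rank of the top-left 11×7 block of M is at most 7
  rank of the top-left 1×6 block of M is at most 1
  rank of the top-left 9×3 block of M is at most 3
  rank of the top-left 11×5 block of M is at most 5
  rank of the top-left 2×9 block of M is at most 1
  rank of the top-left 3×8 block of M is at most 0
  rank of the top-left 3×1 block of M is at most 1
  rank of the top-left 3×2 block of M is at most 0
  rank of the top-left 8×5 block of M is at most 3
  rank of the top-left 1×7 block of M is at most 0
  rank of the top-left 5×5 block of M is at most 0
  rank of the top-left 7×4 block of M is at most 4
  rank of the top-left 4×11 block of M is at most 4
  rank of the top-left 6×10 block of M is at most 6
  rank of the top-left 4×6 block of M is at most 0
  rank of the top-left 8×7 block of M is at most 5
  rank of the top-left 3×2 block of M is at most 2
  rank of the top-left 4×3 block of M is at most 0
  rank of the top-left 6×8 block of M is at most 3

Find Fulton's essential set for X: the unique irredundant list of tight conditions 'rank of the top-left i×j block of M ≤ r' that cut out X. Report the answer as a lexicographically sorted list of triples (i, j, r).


Recovering R(i,j) via the rank-extension bound from the 33 conditions:

  row 1: 0 0 0 0 0 0 0 0 0 0 1
  row 2: 0 0 0 0 0 0 0 0 1 1 2
  row 3: 0 0 0 0 0 0 0 0 1 2 3
  row 4: 0 0 0 0 0 0 1 1 2 3 4
  row 5: 0 0 0 0 0 1 2 2 3 4 5
  row 6: 1 1 1 1 1 2 3 3 4 5 6
  row 7: 1 1 2 2 2 3 4 4 5 6 7
  row 8: 1 1 2 2 3 4 5 5 6 7 8
  row 9: 1 1 2 3 4 5 6 6 7 8 9
  row 10: 1 1 2 3 4 5 6 7 8 9 10
  row 11: 1 2 3 4 5 6 7 8 9 10 11

second differences of R give the permutation w = (11, 9, 10, 7, 6, 1, 3, 5, 4, 8, 2).

Rothe diagram D(w) (42 cells), 6 SE-corners (essential conditions):

[(1, 10, 0), (3, 8, 0), (4, 6, 0), (5, 5, 0), (8, 4, 2), (10, 2, 1)]


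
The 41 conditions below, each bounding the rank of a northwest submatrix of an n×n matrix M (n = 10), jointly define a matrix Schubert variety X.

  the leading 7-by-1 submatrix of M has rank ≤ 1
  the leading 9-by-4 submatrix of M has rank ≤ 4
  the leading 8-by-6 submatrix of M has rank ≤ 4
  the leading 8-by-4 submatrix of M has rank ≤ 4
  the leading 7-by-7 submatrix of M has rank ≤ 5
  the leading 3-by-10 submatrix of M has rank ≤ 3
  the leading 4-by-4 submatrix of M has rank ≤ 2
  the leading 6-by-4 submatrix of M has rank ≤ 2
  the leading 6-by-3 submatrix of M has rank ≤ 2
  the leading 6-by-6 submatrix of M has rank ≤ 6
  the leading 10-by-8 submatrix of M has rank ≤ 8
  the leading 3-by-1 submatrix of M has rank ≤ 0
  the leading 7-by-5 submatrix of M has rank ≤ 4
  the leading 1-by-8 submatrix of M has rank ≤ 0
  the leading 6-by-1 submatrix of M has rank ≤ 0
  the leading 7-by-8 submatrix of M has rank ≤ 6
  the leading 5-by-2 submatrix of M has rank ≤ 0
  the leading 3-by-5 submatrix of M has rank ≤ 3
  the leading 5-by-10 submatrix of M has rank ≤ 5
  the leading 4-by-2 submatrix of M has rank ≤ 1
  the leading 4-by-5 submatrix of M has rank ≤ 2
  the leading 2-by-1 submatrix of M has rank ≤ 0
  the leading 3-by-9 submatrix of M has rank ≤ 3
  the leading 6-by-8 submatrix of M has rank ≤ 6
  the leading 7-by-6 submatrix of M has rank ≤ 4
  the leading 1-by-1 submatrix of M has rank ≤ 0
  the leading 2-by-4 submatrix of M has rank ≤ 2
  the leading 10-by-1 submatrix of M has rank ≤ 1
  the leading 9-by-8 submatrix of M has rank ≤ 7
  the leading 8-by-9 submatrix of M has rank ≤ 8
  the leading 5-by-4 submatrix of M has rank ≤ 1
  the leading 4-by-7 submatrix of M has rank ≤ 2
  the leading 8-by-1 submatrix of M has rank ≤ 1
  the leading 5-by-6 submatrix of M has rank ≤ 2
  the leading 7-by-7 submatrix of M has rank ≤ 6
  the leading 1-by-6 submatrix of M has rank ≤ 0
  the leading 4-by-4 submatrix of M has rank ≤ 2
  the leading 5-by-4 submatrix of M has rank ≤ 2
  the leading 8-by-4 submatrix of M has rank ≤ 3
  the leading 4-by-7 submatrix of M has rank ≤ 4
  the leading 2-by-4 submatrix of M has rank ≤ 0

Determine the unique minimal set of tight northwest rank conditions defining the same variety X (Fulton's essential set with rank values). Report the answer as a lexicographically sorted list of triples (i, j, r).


Recovering R(i,j) via the rank-extension bound from the 41 conditions:

  i=1: 0  0  0  0  0  0  0  0  1  1
  i=2: 0  0  0  0  1  1  1  1  2  2
  i=3: 0  0  1  1  2  2  2  2  3  3
  i=4: 0  0  1  1  2  2  2  3  4  4
  i=5: 0  0  1  1  2  2  3  4  5  5
  i=6: 0  1  2  2  3  3  4  5  6  6
  i=7: 1  2  3  3  4  4  5  6  7  7
  i=8: 1  2  3  3  4  4  5  6  7  8
  i=9: 1  2  3  4  5  5  6  7  8  9
  i=10: 1  2  3  4  5  6  7  8  9  10

the unique w with this rank table is (9, 5, 3, 8, 7, 2, 1, 10, 4, 6).

D(w) has 26 cells with 9 SE-corners; essential set:

[(1, 8, 0), (2, 4, 0), (4, 7, 2), (5, 2, 0), (5, 4, 1), (5, 6, 2), (6, 1, 0), (8, 4, 3), (8, 6, 4)]


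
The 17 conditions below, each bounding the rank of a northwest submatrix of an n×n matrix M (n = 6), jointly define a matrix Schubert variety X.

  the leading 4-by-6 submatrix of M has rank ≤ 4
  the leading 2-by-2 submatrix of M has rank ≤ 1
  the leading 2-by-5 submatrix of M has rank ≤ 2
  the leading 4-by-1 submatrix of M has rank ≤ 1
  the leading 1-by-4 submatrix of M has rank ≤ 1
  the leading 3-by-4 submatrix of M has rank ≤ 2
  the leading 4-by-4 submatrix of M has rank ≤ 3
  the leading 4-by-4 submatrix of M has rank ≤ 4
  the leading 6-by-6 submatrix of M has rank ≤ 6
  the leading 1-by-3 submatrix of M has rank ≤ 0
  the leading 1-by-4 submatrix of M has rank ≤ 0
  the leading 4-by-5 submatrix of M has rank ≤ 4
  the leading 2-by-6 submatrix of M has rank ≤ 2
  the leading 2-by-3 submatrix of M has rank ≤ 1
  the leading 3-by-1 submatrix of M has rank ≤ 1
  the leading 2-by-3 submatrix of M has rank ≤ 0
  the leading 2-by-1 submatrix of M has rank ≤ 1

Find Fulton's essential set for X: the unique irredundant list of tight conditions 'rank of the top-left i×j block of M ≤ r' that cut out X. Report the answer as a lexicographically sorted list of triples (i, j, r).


Computing R[i][j] = min implied NW-rank bound (n=6, 17 conditions):

  0  0  0  0  1  1
  0  0  0  1  2  2
  1  1  1  2  3  3
  1  2  2  3  4  4
  1  2  3  4  5  5
  1  2  3  4  5  6

giving w = (5, 4, 1, 2, 3, 6) via Δ²R.

Rothe diagram D(w) (7 cells), 2 SE-corners (essential conditions):

[(1, 4, 0), (2, 3, 0)]


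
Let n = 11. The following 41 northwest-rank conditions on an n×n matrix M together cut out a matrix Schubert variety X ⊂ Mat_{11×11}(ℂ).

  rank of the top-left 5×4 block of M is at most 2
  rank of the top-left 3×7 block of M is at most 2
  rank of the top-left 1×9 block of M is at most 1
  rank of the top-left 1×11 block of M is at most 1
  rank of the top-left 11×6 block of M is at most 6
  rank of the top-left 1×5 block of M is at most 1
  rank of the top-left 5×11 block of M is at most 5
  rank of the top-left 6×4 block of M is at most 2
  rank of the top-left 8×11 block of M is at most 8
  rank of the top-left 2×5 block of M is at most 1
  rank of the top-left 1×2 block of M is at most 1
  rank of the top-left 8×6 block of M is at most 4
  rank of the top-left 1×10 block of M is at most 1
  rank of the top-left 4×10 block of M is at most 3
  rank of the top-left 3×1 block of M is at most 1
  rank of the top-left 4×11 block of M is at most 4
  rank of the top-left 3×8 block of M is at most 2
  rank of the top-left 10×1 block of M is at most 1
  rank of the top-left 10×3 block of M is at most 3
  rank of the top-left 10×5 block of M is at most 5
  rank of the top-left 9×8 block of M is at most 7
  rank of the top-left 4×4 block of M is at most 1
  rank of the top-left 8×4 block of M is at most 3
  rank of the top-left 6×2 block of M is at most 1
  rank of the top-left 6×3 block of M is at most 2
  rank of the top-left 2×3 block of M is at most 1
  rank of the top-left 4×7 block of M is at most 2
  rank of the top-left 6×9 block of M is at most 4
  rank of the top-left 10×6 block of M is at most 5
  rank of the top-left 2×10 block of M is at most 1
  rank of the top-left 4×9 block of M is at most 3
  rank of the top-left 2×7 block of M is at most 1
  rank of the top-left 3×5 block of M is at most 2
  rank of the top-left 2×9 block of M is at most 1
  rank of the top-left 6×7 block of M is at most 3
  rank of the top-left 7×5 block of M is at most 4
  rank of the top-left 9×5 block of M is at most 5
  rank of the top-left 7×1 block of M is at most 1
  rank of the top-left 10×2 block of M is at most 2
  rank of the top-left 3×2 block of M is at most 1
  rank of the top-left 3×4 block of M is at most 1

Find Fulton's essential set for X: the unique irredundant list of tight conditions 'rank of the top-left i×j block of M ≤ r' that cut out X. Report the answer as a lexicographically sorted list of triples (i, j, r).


The tightest implied rank at each (i,j), from the 41 conditions:

  1  1  1  1  1  1  1  1  1  1  1
  1  1  1  1  1  1  1  1  1  1  2
  1  1  1  1  2  2  2  2  2  2  3
  1  1  1  1  2  2  2  3  3  3  4
  1  1  2  2  3  3  3  4  4  4  5
  1  1  2  2  3  3  3  4  4  5  6
  1  2  3  3  4  4  4  5  5  6  7
  1  2  3  3  4  4  5  6  6  7  8
  1  2  3  4  5  5  6  7  7  8  9
  1  2  3  4  5  5  6  7  8  9  10
  1  2  3  4  5  6  7  8  9  10  11

so w = (1, 11, 5, 8, 3, 10, 2, 7, 4, 9, 6).

Rothe diagram D(w) (26 cells), 10 SE-corners (essential conditions):

[(2, 10, 1), (4, 4, 1), (4, 7, 2), (6, 2, 1), (6, 4, 2), (6, 7, 3), (6, 9, 4), (8, 4, 3), (8, 6, 4), (10, 6, 5)]


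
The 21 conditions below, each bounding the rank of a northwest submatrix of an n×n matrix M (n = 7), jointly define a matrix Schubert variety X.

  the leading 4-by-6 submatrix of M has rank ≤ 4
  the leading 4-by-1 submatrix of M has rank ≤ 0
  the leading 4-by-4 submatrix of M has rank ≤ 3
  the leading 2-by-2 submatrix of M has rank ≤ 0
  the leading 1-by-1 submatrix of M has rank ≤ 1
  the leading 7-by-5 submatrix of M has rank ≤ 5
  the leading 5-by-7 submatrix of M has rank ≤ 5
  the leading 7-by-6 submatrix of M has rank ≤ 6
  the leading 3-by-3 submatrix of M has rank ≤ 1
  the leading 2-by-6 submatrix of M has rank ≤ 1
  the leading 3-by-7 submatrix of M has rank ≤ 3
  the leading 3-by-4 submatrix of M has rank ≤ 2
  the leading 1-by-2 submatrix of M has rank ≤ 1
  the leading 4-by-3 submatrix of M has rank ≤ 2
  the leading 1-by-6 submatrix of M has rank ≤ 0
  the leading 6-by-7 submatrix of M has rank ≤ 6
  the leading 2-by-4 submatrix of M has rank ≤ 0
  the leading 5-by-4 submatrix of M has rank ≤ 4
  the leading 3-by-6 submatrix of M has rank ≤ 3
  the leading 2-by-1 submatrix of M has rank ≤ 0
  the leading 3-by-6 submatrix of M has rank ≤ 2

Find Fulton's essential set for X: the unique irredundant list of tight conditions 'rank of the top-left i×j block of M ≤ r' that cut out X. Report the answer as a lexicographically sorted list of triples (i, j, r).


Computing R[i][j] = min implied NW-rank bound (n=7, 21 conditions):

  0 0 0 0 0 0 1
  0 0 0 0 1 1 2
  0 1 1 1 2 2 3
  0 1 2 2 3 3 4
  1 2 3 3 4 4 5
  1 2 3 4 5 5 6
  1 2 3 4 5 6 7

second differences of R give the permutation w = (7, 5, 2, 3, 1, 4, 6).

3 SE-corners of the 12-cell Rothe diagram give Ess(w):

[(1, 6, 0), (2, 4, 0), (4, 1, 0)]


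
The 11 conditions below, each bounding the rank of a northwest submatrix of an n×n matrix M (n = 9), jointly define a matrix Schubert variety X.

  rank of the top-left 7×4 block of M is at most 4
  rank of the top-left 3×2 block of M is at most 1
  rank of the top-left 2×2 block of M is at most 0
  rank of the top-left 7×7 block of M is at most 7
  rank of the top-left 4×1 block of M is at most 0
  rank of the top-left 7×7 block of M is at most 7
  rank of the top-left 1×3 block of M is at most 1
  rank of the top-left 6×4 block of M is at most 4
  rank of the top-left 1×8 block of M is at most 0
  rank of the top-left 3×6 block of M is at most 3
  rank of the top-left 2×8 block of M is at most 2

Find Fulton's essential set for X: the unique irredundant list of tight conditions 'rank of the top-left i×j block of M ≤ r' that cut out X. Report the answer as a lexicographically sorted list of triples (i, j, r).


Computing R[i][j] = min implied NW-rank bound (n=9, 11 conditions):

  R[1]: 0 0 0 0 0 0 0 0 1
  R[2]: 0 0 1 1 1 1 1 1 2
  R[3]: 0 1 2 2 2 2 2 2 3
  R[4]: 0 1 2 3 3 3 3 3 4
  R[5]: 1 2 3 4 4 4 4 4 5
  R[6]: 1 2 3 4 5 5 5 5 6
  R[7]: 1 2 3 4 5 6 6 6 7
  R[8]: 1 2 3 4 5 6 7 7 8
  R[9]: 1 2 3 4 5 6 7 8 9

giving w = (9, 3, 2, 4, 1, 5, 6, 7, 8) via Δ²R.

D(w) has 12 cells with 3 SE-corners; essential set:

[(1, 8, 0), (2, 2, 0), (4, 1, 0)]


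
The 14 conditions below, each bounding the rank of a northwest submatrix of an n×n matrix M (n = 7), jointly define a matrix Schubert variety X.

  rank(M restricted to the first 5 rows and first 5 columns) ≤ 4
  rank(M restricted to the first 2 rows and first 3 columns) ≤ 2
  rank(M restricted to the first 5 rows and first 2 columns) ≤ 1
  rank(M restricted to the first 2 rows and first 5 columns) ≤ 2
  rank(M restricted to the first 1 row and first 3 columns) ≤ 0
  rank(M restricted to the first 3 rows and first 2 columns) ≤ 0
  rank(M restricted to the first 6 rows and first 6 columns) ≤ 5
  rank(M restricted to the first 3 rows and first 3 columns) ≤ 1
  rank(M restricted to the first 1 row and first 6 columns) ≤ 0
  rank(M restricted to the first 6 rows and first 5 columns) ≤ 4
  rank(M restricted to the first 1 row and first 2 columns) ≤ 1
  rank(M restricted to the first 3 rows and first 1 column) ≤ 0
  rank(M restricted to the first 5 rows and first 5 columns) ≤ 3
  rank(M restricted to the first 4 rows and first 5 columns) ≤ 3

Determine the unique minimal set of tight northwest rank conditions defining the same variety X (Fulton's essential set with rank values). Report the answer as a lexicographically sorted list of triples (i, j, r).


The tightest implied rank at each (i,j), from the 14 conditions:

  i=1: 0 0 0 0 0 0 1
  i=2: 0 0 1 1 1 1 2
  i=3: 0 0 1 2 2 2 3
  i=4: 1 1 2 3 3 3 4
  i=5: 1 1 2 3 3 4 5
  i=6: 1 2 3 4 4 5 6
  i=7: 1 2 3 4 5 6 7

second differences of R give the permutation w = (7, 3, 4, 1, 6, 2, 5).

4 SE-corners of the 12-cell Rothe diagram give Ess(w):

[(1, 6, 0), (3, 2, 0), (5, 2, 1), (5, 5, 3)]


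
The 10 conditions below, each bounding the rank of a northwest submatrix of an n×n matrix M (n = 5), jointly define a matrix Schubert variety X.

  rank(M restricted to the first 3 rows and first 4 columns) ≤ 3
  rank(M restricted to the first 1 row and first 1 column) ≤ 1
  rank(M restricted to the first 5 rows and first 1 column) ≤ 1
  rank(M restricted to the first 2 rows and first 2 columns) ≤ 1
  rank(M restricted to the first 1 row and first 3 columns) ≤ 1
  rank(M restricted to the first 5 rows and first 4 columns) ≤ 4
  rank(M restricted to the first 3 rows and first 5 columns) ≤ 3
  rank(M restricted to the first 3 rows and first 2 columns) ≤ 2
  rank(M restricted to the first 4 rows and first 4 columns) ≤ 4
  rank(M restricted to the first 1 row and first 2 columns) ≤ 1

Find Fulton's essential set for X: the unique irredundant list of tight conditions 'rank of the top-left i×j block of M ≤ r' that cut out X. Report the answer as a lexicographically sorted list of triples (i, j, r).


Computing R[i][j] = min implied NW-rank bound (n=5, 10 conditions):

  row 1: 1 1 1 1 1
  row 2: 1 1 2 2 2
  row 3: 1 2 3 3 3
  row 4: 1 2 3 4 4
  row 5: 1 2 3 4 5

giving w = (1, 3, 2, 4, 5) via Δ²R.

ℓ(w)=1; the 1 essential cell (i,j,r):

[(2, 2, 1)]
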